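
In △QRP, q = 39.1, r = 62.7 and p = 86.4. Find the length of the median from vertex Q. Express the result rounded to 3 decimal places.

72.910

Median from Q: ½√(2·r² + 2·p² − q²) ≈ 72.91.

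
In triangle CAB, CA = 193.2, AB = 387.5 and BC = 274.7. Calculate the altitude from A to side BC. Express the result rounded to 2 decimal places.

Semiperimeter s = (387.5 + 274.7 + 193.2)/2 = 427.7.
Heron's formula: area = √(427.7·40.2·153·234.5) ≈ 24837.
The altitude from A has length 2·area/BC ≈ 180.83.

h_A ≈ 180.83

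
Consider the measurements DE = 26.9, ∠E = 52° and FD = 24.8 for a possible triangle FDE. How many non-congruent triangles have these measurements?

2

DE·sin E = 26.9·sin(52°) ≈ 21.2.
Since DE sin E < FD < DE (21.2 < 24.8 < 26.9), two triangles exist.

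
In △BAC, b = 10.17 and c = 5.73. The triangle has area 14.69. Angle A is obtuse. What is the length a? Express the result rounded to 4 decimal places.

15.3920

From area = ½·c·b·sin A, we get sin A = 2·area/(c·b) ≈ 0.50417.
Taking the obtuse solution, ∠A ≈ 149.72°.
Law of cosines then gives a ≈ 15.392.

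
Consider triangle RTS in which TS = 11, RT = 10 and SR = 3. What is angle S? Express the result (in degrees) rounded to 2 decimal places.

∠S ≈ 62.96°

By the law of cosines, cos S = (TS² + SR² − RT²) / (2·TS·SR) ≈ 0.45455, so ∠S ≈ 62.96°.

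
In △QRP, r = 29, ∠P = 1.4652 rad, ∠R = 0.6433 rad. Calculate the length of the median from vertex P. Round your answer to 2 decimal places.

m_P ≈ 26.55

The third angle is ∠Q = π − ∠R − ∠P = 1.0331 rad.
Law of sines: q = r·sin Q/sin R ≈ 41.524.
Law of sines: p = r·sin P/sin R ≈ 48.077.
Median from P: ½√(2·q² + 2·r² − p²) ≈ 26.548.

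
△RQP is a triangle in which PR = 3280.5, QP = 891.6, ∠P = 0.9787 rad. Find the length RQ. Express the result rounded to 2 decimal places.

2879.56

By the law of cosines, RQ² = QP² + PR² − 2·QP·PR·cos P = 8.2919e+06, so RQ ≈ 2879.6.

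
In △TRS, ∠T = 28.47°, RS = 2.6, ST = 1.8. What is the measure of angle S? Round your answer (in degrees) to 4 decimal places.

∠S ≈ 132.2599°

Law of sines: sin R = ST·sin T/RS ≈ 0.33002.
Since RS ≥ ST, only the acute value applies: ∠R ≈ 19.27°.
Then ∠S = 180° − ∠T − ∠R ≈ 132.26°.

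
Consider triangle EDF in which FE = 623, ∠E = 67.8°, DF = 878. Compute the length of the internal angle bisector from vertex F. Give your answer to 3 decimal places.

Law of sines: sin D = FE·sin E/DF ≈ 0.65697.
Since DF ≥ FE, only the acute value applies: ∠D ≈ 41.07°.
Then ∠F = 180° − ∠E − ∠D ≈ 71.13°.
Law of sines gives ED = DF·sin F/sin E ≈ 897.34.
The bisector from F has length 2·DF·FE·cos(∠F/2)/(DF+FE) ≈ 592.88.

t_F ≈ 592.875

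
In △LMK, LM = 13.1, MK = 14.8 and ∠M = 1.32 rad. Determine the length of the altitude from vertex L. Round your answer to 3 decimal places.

By the law of cosines, KL² = LM² + MK² − 2·LM·MK·cos M = 294.42, so KL ≈ 17.159.
Area = ½·LM·MK·sin M ≈ 93.907.
The altitude from L has length 2·area/MK ≈ 12.69.

12.690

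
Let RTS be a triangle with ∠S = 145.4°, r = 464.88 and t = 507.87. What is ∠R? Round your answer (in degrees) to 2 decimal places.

∠R ≈ 16.51°

By the law of cosines, s² = r² + t² − 2·r·t·cos S = 8.6273e+05, so s ≈ 928.83.
Law of cosines again: cos R = (t² + s² − r²)/(2·t·s) ≈ 0.95876, so ∠R ≈ 16.51°.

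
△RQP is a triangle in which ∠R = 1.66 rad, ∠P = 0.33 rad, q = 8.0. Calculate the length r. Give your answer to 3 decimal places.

The third angle is ∠Q = π − ∠P − ∠R = 1.152 rad.
Law of sines: r = q·sin R/sin Q ≈ 8.7235.

8.724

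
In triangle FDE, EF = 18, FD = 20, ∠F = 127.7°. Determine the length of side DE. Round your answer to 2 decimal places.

34.12

By the law of cosines, DE² = EF² + FD² − 2·EF·FD·cos F = 1164.3, so DE ≈ 34.122.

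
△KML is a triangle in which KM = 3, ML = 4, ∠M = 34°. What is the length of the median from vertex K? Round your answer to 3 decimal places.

1.747

By the law of cosines, LK² = KM² + ML² − 2·KM·ML·cos M = 5.1031, so LK ≈ 2.259.
Median from K: ½√(2·LK² + 2·KM² − ML²) ≈ 1.7469.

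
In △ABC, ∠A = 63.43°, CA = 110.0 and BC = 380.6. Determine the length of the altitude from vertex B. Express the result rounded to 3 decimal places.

h_B ≈ 372.841

Law of sines: sin B = CA·sin A/BC ≈ 0.25849.
Since BC ≥ CA, only the acute value applies: ∠B ≈ 14.98°.
Then ∠C = 180° − ∠A − ∠B ≈ 101.59°.
Law of sines gives AB = BC·sin C/sin A ≈ 416.87.
Area = ½·BC·CA·sin C ≈ 20506.
The altitude from B has length 2·area/CA ≈ 372.84.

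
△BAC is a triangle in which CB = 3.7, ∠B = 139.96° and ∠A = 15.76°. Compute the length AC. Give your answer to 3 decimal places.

8.764

The third angle is ∠C = 180° − ∠B − ∠A = 24.28°.
Law of sines: AC = CB·sin B/sin A ≈ 8.7637.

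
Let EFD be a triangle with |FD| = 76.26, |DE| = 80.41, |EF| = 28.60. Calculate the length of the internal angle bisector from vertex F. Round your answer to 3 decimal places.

By the law of cosines, cos F = (|EF|² + |FD|² − |DE|²) / (2·|EF|·|FD|) ≈ 0.03846, so ∠F ≈ 87.80°.
The bisector from F has length 2·|EF|·|FD|·cos(∠F/2)/(|EF|+|FD|) ≈ 29.975.

t_F ≈ 29.975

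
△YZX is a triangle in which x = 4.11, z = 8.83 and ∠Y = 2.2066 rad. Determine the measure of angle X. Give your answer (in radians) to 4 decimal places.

By the law of cosines, y² = z² + x² − 2·z·x·cos Y = 137.96, so y ≈ 11.746.
Law of cosines again: cos X = (y² + z² − x²)/(2·y·z) ≈ 0.95955, so ∠X ≈ 0.2854 rad.

∠X ≈ 0.2854 rad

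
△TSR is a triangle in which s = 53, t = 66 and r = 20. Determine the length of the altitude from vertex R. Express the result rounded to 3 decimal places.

h_R ≈ 44.573

Semiperimeter p = (66 + 53 + 20)/2 = 69.5.
Heron's formula: area = √(69.5·3.5·16.5·49.5) ≈ 445.73.
The altitude from R has length 2·area/r ≈ 44.573.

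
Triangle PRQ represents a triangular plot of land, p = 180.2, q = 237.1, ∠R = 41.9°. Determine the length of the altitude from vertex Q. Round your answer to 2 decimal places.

h_Q ≈ 120.34

By the law of cosines, r² = q² + p² − 2·q·p·cos R = 25086, so r ≈ 158.39.
Area = ½·q·p·sin R ≈ 14267.
The altitude from Q has length 2·area/q ≈ 120.34.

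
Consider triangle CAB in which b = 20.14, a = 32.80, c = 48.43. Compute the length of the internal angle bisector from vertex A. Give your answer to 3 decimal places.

27.426

By the law of cosines, cos A = (b² + c² − a²) / (2·b·c) ≈ 0.85876, so ∠A ≈ 30.82°.
The bisector from A has length 2·b·c·cos(∠A/2)/(b+c) ≈ 27.426.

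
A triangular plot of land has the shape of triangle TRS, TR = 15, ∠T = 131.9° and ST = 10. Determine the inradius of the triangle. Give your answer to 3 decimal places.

By the law of cosines, RS² = ST² + TR² − 2·ST·TR·cos T = 525.35, so RS ≈ 22.921.
Area = ½·ST·TR·sin T ≈ 55.823.
Semiperimeter s = (22.921+10+15)/2 = 23.96.
Inradius = area/s = 55.823/23.96 ≈ 2.3298.

r ≈ 2.330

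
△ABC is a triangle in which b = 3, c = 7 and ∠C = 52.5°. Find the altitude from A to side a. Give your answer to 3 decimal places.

h_A ≈ 2.380

Law of sines: sin B = b·sin C/c ≈ 0.34001.
Since c ≥ b, only the acute value applies: ∠B ≈ 19.88°.
Then ∠A = 180° − ∠C − ∠B ≈ 107.62°.
Law of sines gives a = c·sin A/sin C ≈ 8.4092.
Area = ½·c·b·sin A ≈ 10.007.
The altitude from A has length 2·area/a ≈ 2.3801.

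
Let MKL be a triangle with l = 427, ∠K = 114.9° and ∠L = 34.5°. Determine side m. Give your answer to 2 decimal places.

The third angle is ∠M = 180° − ∠K − ∠L = 30.60°.
Law of sines: m = l·sin M/sin L ≈ 383.75.

383.75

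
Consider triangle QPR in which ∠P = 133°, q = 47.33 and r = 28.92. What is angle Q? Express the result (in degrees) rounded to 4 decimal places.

By the law of cosines, p² = r² + q² − 2·r·q·cos P = 4943.5, so p ≈ 70.31.
Law of cosines again: cos Q = (p² + r² − q²)/(2·p·r) ≈ 0.87042, so ∠Q ≈ 29.49°.

29.4931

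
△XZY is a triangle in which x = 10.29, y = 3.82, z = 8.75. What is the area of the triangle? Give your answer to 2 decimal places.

Semiperimeter s = (10.29 + 8.75 + 3.82)/2 = 11.43.
Heron's formula: area = √(11.43·1.14·2.68·7.61) ≈ 16.302.

16.30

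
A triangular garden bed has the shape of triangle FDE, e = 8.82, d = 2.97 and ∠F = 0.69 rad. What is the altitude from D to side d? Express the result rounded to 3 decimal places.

h_D ≈ 5.614

By the law of cosines, f² = d² + e² − 2·d·e·cos F = 46.207, so f ≈ 6.7976.
Area = ½·d·e·sin F ≈ 8.3372.
The altitude from D has length 2·area/d ≈ 5.6143.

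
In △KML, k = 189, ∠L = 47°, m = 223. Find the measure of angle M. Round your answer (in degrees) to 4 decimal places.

By the law of cosines, l² = k² + m² − 2·k·m·cos L = 27962, so l ≈ 167.22.
Law of cosines again: cos M = (l² + k² − m²)/(2·l·k) ≈ 0.22076, so ∠M ≈ 77.25°.

∠M ≈ 77.2465°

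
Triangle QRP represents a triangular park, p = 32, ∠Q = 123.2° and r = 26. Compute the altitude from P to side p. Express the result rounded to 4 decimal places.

21.7559

By the law of cosines, q² = r² + p² − 2·r·p·cos Q = 2611.1, so q ≈ 51.099.
Area = ½·r·p·sin Q ≈ 348.09.
The altitude from P has length 2·area/p ≈ 21.756.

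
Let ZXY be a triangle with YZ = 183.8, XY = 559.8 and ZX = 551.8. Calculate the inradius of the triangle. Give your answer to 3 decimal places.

r ≈ 77.701

Semiperimeter s = (559.8 + 183.8 + 551.8)/2 = 647.7.
Heron's formula: area = √(647.7·87.9·463.9·95.9) ≈ 50327.
Inradius = area/s = 50327/647.7 ≈ 77.701.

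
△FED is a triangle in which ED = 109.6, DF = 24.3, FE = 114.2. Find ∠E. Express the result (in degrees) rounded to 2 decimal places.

12.24

By the law of cosines, cos E = (FE² + ED² − DF²) / (2·FE·ED) ≈ 0.97726, so ∠E ≈ 12.24°.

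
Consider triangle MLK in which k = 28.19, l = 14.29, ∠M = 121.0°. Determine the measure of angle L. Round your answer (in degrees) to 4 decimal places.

By the law of cosines, m² = l² + k² − 2·l·k·cos M = 1413.8, so m ≈ 37.601.
Law of cosines again: cos L = (k² + m² − l²)/(2·k·m) ≈ 0.94545, so ∠L ≈ 19.01°.

19.0117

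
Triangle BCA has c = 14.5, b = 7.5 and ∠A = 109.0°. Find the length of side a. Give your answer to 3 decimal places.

18.366

By the law of cosines, a² = b² + c² − 2·b·c·cos A = 337.31, so a ≈ 18.366.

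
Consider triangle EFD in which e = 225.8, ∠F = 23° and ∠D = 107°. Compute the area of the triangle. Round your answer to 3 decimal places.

The third angle is ∠E = 180° − ∠F − ∠D = 50.00°.
Law of sines: f = e·sin F/sin E ≈ 115.17.
Law of sines: d = e·sin D/sin E ≈ 281.88.
Area = ½·e·f·sin D ≈ 12435.

area ≈ 12434.784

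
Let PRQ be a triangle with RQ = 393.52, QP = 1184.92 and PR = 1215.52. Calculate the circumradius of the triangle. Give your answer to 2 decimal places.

610.09

By the law of cosines, cos P = (QP² + PR² − RQ²) / (2·QP·PR) ≈ 0.94657, so ∠P ≈ 18.81°.
Circumradius = RQ/(2 sin P) ≈ 610.09.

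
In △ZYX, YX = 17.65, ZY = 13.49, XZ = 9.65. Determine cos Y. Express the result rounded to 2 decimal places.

cos Y ≈ 0.84

By the law of cosines, cos Y = (ZY² + YX² − XZ²) / (2·ZY·YX) ≈ 0.84079, so ∠Y ≈ 32.78°.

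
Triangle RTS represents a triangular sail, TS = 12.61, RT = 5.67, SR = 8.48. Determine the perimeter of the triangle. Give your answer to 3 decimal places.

26.760

Perimeter = 12.61 + 8.48 + 5.67 = 26.76.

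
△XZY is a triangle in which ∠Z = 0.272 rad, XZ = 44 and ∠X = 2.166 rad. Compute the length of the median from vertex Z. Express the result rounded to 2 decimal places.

The third angle is ∠Y = π − ∠X − ∠Z = 0.704 rad.
Law of sines: ZY = XZ·sin X/sin Y ≈ 56.315.
Law of sines: YX = XZ·sin Z/sin Y ≈ 18.272.
Median from Z: ½√(2·XZ² + 2·ZY² − YX²) ≈ 49.701.

49.70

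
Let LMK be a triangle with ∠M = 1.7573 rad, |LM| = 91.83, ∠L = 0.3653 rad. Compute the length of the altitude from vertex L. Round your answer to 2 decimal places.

The third angle is ∠K = π − ∠L − ∠M = 1.0190 rad.
Law of sines: |MK| = |LM|·sin L/sin K ≈ 38.522.
Law of sines: |KL| = |LM|·sin M/sin K ≈ 105.96.
Area = ½·|LM|·|MK|·sin M ≈ 1738.1.
The altitude from L has length 2·area/|MK| ≈ 90.238.

h_L ≈ 90.24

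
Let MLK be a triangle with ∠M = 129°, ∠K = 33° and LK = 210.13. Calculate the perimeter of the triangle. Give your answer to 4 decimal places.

440.9473

The third angle is ∠L = 180° − ∠K − ∠M = 18.00°.
Law of sines: KM = LK·sin L/sin M ≈ 83.554.
Law of sines: ML = LK·sin K/sin M ≈ 147.26.
Semiperimeter s = (210.13+83.554+147.26)/2 = 220.47.
Perimeter = 210.13 + 83.554 + 147.26 = 440.95.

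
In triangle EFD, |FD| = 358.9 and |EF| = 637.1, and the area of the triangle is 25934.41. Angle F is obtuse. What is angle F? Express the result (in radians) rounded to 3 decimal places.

From area = ½·|EF|·|FD|·sin F, we get sin F = 2·area/(|EF|·|FD|) ≈ 0.22684.
Taking the obtuse solution, ∠F ≈ 2.913 rad.

2.913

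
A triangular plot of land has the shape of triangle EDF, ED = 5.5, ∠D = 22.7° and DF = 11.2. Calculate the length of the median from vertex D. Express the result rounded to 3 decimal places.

m_D ≈ 8.206

By the law of cosines, FE² = ED² + DF² − 2·ED·DF·cos D = 42.033, so FE ≈ 6.4833.
Median from D: ½√(2·ED² + 2·DF² − FE²) ≈ 8.2059.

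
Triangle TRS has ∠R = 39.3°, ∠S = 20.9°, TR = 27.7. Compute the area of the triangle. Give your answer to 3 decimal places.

The third angle is ∠T = 180° − ∠R − ∠S = 119.80°.
Law of sines: RS = TR·sin T/sin S ≈ 67.38.
Law of sines: ST = TR·sin R/sin S ≈ 49.181.
Area = ½·TR·RS·sin R ≈ 591.08.

area ≈ 591.082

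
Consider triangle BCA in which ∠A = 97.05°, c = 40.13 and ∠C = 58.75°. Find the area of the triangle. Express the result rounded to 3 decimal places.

The third angle is ∠B = 180° − ∠C − ∠A = 24.20°.
Law of sines: b = c·sin B/sin C ≈ 19.242.
Law of sines: a = c·sin A/sin C ≈ 46.586.
Area = ½·c·b·sin A ≈ 383.17.

area ≈ 383.172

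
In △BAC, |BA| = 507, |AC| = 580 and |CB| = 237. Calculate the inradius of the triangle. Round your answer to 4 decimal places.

r ≈ 90.3313

Semiperimeter s = (580 + 237 + 507)/2 = 662.
Heron's formula: area = √(662·82·425·155) ≈ 59799.
Inradius = area/s = 59799/662 ≈ 90.331.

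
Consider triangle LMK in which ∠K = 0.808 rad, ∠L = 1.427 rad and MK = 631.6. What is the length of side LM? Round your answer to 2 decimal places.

The third angle is ∠M = π − ∠K − ∠L = 0.907 rad.
Law of sines: LM = MK·sin K/sin L ≈ 461.35.

461.35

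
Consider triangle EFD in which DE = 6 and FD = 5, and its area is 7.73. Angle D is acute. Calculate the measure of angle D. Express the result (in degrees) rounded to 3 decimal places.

From area = ½·FD·DE·sin D, we get sin D = 2·area/(FD·DE) ≈ 0.51533.
Taking the acute solution, ∠D ≈ 31.02°.

31.020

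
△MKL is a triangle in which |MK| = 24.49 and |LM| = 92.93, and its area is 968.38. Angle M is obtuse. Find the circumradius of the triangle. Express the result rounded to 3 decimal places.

R ≈ 63.351

From area = ½·|LM|·|MK|·sin M, we get sin M = 2·area/(|LM|·|MK|) ≈ 0.85100.
Taking the obtuse solution, ∠M ≈ 121.68°.
Law of cosines then gives |KL| ≈ 107.82.
Circumradius = |KL|/(2 sin M) ≈ 63.351.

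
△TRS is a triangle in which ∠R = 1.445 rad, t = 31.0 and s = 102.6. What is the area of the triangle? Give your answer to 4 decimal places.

area ≈ 1577.7336

Area = ½·s·t·sin R ≈ 1577.7.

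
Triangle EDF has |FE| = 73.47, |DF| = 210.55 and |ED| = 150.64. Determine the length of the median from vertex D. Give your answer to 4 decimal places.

Median from D: ½√(2·|ED|² + 2·|DF|² − |FE|²) ≈ 179.34.

m_D ≈ 179.3388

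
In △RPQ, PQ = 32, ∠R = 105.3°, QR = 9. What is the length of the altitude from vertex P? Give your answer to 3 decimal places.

Law of sines: sin P = QR·sin R/PQ ≈ 0.27128.
Since PQ ≥ QR, only the acute value applies: ∠P ≈ 15.74°.
Then ∠Q = 180° − ∠R − ∠P ≈ 58.96°.
Law of sines gives RP = PQ·sin Q/sin R ≈ 28.425.
Area = ½·PQ·QR·sin Q ≈ 123.38.
The altitude from P has length 2·area/QR ≈ 27.418.

27.418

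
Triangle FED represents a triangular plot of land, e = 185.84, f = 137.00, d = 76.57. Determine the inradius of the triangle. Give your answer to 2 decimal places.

Semiperimeter s = (137 + 185.84 + 76.57)/2 = 199.71.
Heron's formula: area = √(199.71·62.705·13.865·123.14) ≈ 4623.8.
Inradius = area/s = 4623.8/199.71 ≈ 23.153.

r ≈ 23.15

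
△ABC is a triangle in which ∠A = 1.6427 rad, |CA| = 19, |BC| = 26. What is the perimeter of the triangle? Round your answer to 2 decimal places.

perimeter ≈ 61.44

Law of sines: sin B = |CA|·sin A/|BC| ≈ 0.72888.
Since |BC| ≥ |CA|, only the acute value applies: ∠B ≈ 0.8167 rad.
Then ∠C = π − ∠A − ∠B ≈ 0.6822 rad.
Law of sines gives |AB| = |BC|·sin C/sin A ≈ 16.436.
Semiperimeter s = (26+19+16.436)/2 = 30.718.
Perimeter = 26 + 19 + 16.436 = 61.436.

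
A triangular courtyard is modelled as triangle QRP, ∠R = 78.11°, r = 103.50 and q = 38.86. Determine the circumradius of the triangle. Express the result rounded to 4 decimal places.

52.8846

Law of sines: sin Q = q·sin R/r ≈ 0.36740.
Since r ≥ q, only the acute value applies: ∠Q ≈ 21.56°.
Then ∠P = 180° − ∠R − ∠Q ≈ 80.33°.
Law of sines gives p = r·sin P/sin R ≈ 104.27.
Circumradius = r/(2 sin R) ≈ 52.885.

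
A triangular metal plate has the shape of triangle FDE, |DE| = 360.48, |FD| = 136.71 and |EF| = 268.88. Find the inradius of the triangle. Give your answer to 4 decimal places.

r ≈ 40.6915

Semiperimeter s = (360.48 + 268.88 + 136.71)/2 = 383.04.
Heron's formula: area = √(383.04·22.555·114.16·246.33) ≈ 15586.
Inradius = area/s = 15586/383.04 ≈ 40.692.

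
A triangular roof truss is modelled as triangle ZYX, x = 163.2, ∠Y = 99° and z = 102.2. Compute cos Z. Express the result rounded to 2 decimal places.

By the law of cosines, y² = x² + z² − 2·x·z·cos Y = 42297, so y ≈ 205.66.
Law of cosines again: cos Z = (y² + x² − z²)/(2·y·x) ≈ 0.87127, so ∠Z ≈ 29.39°.

cos Z ≈ 0.87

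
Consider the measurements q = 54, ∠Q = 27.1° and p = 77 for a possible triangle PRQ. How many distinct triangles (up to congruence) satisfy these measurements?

p·sin Q = 77·sin(27.1°) ≈ 35.08.
Since p sin Q < q < p (35.08 < 54 < 77), two triangles exist.

2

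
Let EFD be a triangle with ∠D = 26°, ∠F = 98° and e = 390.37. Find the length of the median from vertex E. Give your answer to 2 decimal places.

The third angle is ∠E = 180° − ∠F − ∠D = 56.00°.
Law of sines: f = e·sin F/sin E ≈ 466.29.
Law of sines: d = e·sin D/sin E ≈ 206.42.
Median from E: ½√(2·f² + 2·d² − e²) ≈ 303.18.

303.18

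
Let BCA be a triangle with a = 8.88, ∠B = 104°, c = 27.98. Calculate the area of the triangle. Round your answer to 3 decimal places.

Area = ½·c·a·sin B ≈ 120.54.

area ≈ 120.541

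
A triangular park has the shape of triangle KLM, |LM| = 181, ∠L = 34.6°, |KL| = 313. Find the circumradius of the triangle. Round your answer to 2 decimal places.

By the law of cosines, |MK|² = |KL|² + |LM|² − 2·|KL|·|LM|·cos L = 37464, so |MK| ≈ 193.56.
Area = ½·|KL|·|LM|·sin L ≈ 16085.
Circumradius = |MK|/(2 sin L) ≈ 170.43.

R ≈ 170.43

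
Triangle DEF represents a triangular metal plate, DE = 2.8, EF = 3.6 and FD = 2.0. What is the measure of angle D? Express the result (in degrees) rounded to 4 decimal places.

By the law of cosines, cos D = (FD² + DE² − EF²) / (2·FD·DE) ≈ -0.10000, so ∠D ≈ 95.74°.

95.7392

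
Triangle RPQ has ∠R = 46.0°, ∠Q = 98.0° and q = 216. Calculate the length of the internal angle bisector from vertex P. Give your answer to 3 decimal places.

172.873

The third angle is ∠P = 180° − ∠Q − ∠R = 36.00°.
Law of sines: r = q·sin R/sin Q ≈ 156.9.
Law of sines: p = q·sin P/sin Q ≈ 128.21.
The bisector from P has length 2·q·r·cos(∠P/2)/(q+r) ≈ 172.87.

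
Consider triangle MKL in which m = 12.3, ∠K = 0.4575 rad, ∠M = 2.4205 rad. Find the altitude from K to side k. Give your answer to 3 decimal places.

The third angle is ∠L = π − ∠M − ∠K = 0.2636 rad.
Law of sines: k = m·sin K/sin M ≈ 8.2292.
Law of sines: l = m·sin L/sin M ≈ 4.8542.
Area = ½·m·k·sin L ≈ 13.186.
The altitude from K has length 2·area/k ≈ 3.2048.

h_K ≈ 3.205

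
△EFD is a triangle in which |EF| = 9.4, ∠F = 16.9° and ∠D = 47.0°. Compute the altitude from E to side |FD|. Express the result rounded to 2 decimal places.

The third angle is ∠E = 180° − ∠F − ∠D = 116.10°.
Law of sines: |FD| = |EF|·sin E/sin D ≈ 11.542.
Law of sines: |DE| = |EF|·sin F/sin D ≈ 3.7364.
Area = ½·|EF|·|FD|·sin F ≈ 15.77.
The altitude from E has length 2·area/|FD| ≈ 2.7326.

h_E ≈ 2.73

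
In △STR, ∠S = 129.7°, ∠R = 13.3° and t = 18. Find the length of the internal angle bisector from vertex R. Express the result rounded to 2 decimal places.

The third angle is ∠T = 180° − ∠R − ∠S = 37.00°.
Law of sines: s = t·sin S/sin T ≈ 23.012.
Law of sines: r = t·sin R/sin T ≈ 6.8807.
The bisector from R has length 2·s·t·cos(∠R/2)/(s+t) ≈ 20.064.

20.06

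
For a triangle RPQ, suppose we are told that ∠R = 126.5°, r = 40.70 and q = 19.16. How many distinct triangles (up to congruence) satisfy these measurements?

1

q·sin R = 19.16·sin(126.5°) ≈ 15.4.
Since ∠R is not acute, a triangle exists only if r > q; here r > q, so there is exactly one triangle.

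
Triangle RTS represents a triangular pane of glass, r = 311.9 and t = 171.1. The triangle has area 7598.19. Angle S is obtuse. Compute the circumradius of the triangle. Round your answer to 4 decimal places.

840.0206

From area = ½·r·t·sin S, we get sin S = 2·area/(r·t) ≈ 0.28476.
Taking the obtuse solution, ∠S ≈ 163.46°.
Law of cosines then gives s ≈ 478.4.
Circumradius = s/(2 sin S) ≈ 840.02.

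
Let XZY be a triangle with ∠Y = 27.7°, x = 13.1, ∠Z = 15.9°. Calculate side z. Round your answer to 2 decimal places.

The third angle is ∠X = 180° − ∠Z − ∠Y = 136.40°.
Law of sines: z = x·sin Z/sin X ≈ 5.2041.

5.20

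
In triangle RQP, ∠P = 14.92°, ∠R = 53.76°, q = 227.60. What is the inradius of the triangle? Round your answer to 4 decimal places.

23.6842

The third angle is ∠Q = 180° − ∠P − ∠R = 111.32°.
Law of sines: r = q·sin R/sin Q ≈ 197.06.
Law of sines: p = q·sin P/sin Q ≈ 62.905.
Area = ½·q·r·sin P ≈ 5773.8.
Semiperimeter s = (197.06+227.6+62.905)/2 = 243.78.
Inradius = area/s = 5773.8/243.78 ≈ 23.684.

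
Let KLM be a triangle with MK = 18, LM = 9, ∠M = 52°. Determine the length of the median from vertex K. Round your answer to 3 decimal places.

By the law of cosines, KL² = LM² + MK² − 2·LM·MK·cos M = 205.53, so KL ≈ 14.336.
Median from K: ½√(2·MK² + 2·KL² − LM²) ≈ 15.637.

15.637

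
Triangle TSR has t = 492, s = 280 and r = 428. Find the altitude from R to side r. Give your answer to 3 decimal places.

Semiperimeter p = (492 + 280 + 428)/2 = 600.
Heron's formula: area = √(600·108·320·172) ≈ 59721.
The altitude from R has length 2·area/r ≈ 279.07.

279.070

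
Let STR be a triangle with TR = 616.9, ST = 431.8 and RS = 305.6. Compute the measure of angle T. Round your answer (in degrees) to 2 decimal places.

By the law of cosines, cos T = (ST² + TR² − RS²) / (2·ST·TR) ≈ 0.88901, so ∠T ≈ 27.25°.

∠T ≈ 27.25°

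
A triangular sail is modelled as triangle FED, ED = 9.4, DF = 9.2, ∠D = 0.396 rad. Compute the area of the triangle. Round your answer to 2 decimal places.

Area = ½·ED·DF·sin D ≈ 16.679.

16.68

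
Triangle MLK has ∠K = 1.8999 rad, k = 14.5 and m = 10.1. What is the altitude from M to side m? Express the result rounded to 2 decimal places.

h_M ≈ 7.23

Law of sines: sin M = m·sin K/k ≈ 0.65917.
Since k ≥ m, only the acute value applies: ∠M ≈ 0.7197 rad.
Then ∠L = π − ∠K − ∠M ≈ 0.5220 rad.
Law of sines gives l = k·sin L/sin K ≈ 7.6397.
Area = ½·k·m·sin L ≈ 36.51.
The altitude from M has length 2·area/m ≈ 7.2296.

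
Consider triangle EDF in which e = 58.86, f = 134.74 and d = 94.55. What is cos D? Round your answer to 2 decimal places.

By the law of cosines, cos D = (f² + e² − d²) / (2·f·e) ≈ 0.79939, so ∠D ≈ 36.93°.

cos D ≈ 0.80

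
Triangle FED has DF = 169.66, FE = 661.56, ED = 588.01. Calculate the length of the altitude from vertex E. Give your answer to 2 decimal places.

Semiperimeter s = (588.01 + 169.66 + 661.56)/2 = 709.62.
Heron's formula: area = √(709.62·121.61·539.96·48.055) ≈ 47319.
The altitude from E has length 2·area/DF ≈ 557.81.

h_E ≈ 557.81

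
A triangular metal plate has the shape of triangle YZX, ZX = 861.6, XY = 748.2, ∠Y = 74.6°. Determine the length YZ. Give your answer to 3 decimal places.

Law of sines: sin Z = XY·sin Y/ZX ≈ 0.83721.
Since ZX ≥ XY, only the acute value applies: ∠Z ≈ 56.85°.
Then ∠X = 180° − ∠Y − ∠Z ≈ 48.55°.
Law of sines gives YZ = ZX·sin X/sin Y ≈ 669.89.

669.888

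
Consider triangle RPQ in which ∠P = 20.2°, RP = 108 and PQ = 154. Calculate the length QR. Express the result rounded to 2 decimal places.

64.51

By the law of cosines, QR² = RP² + PQ² − 2·RP·PQ·cos P = 4162, so QR ≈ 64.513.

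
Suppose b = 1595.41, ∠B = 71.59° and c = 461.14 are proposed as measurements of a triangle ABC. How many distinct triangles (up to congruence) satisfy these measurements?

c·sin B = 461.14·sin(71.59°) ≈ 437.5.
Since b ≥ c, exactly one triangle exists.

1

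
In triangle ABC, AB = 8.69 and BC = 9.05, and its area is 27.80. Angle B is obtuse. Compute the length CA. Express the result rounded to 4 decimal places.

16.3908

From area = ½·AB·BC·sin B, we get sin B = 2·area/(AB·BC) ≈ 0.70698.
Taking the obtuse solution, ∠B ≈ 135.01°.
Law of cosines then gives CA ≈ 16.391.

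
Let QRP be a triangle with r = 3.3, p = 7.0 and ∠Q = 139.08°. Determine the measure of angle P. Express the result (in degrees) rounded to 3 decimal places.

28.093

By the law of cosines, q² = r² + p² − 2·r·p·cos Q = 94.8, so q ≈ 9.7365.
Law of cosines again: cos P = (q² + r² − p²)/(2·q·r) ≈ 0.88218, so ∠P ≈ 28.09°.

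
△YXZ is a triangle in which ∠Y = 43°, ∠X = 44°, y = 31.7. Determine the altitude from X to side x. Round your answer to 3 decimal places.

The third angle is ∠Z = 180° − ∠Y − ∠X = 93.00°.
Law of sines: x = y·sin X/sin Y ≈ 32.288.
Law of sines: z = y·sin Z/sin Y ≈ 46.417.
Area = ½·y·x·sin Z ≈ 511.07.
The altitude from X has length 2·area/x ≈ 31.657.

h_X ≈ 31.657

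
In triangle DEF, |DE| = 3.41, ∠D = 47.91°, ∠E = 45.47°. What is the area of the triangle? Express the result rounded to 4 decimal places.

The third angle is ∠F = 180° − ∠D − ∠E = 86.62°.
Law of sines: |EF| = |DE|·sin D/sin F ≈ 2.5349.
Law of sines: |FD| = |DE|·sin E/sin F ≈ 2.4352.
Area = ½·|DE|·|EF|·sin E ≈ 3.0811.

3.0811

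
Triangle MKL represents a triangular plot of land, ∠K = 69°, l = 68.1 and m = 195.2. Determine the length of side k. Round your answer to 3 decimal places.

182.244

By the law of cosines, k² = l² + m² − 2·l·m·cos K = 33213, so k ≈ 182.24.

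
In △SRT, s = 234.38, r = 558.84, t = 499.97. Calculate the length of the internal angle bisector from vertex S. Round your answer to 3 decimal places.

By the law of cosines, cos S = (r² + t² − s²) / (2·r·t) ≈ 0.90790, so ∠S ≈ 24.78°.
The bisector from S has length 2·r·t·cos(∠S/2)/(r+t) ≈ 515.47.

t_S ≈ 515.473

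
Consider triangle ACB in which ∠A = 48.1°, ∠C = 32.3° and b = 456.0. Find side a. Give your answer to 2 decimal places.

344.23

The third angle is ∠B = 180° − ∠A − ∠C = 99.60°.
Law of sines: a = b·sin A/sin B ≈ 344.23.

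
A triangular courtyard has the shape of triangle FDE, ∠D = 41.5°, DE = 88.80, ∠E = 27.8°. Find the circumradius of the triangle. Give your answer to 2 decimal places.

The third angle is ∠F = 180° − ∠D − ∠E = 110.70°.
Law of sines: EF = DE·sin D/sin F ≈ 62.901.
Law of sines: FD = DE·sin E/sin F ≈ 44.273.
Circumradius = DE/(2 sin F) ≈ 47.464.

47.46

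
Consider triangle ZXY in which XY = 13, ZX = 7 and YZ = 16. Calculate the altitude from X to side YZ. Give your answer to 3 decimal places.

h_X ≈ 5.562

Semiperimeter s = (13 + 16 + 7)/2 = 18.
Heron's formula: area = √(18·5·2·11) ≈ 44.497.
The altitude from X has length 2·area/YZ ≈ 5.5621.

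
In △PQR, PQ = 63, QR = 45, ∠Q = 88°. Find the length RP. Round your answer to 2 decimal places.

76.13

By the law of cosines, RP² = PQ² + QR² − 2·PQ·QR·cos Q = 5796.1, so RP ≈ 76.132.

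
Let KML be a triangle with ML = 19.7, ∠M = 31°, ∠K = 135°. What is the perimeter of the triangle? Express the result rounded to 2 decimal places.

The third angle is ∠L = 180° − ∠K − ∠M = 14.00°.
Law of sines: LK = ML·sin M/sin K ≈ 14.349.
Law of sines: KM = ML·sin L/sin K ≈ 6.7399.
Semiperimeter s = (19.7+14.349+6.7399)/2 = 20.394.
Perimeter = 19.7 + 14.349 + 6.7399 = 40.789.

40.79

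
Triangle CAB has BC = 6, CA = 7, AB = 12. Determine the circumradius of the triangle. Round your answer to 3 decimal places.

By the law of cosines, cos C = (BC² + CA² − AB²) / (2·BC·CA) ≈ -0.70238, so ∠C ≈ 134.62°.
Circumradius = AB/(2 sin C) ≈ 8.4293.

R ≈ 8.429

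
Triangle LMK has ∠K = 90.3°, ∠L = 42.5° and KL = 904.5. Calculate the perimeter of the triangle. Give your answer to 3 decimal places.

perimeter ≈ 2970.054

The third angle is ∠M = 180° − ∠K − ∠L = 47.20°.
Law of sines: MK = KL·sin L/sin M ≈ 832.83.
Law of sines: LM = KL·sin K/sin M ≈ 1232.7.
Semiperimeter s = (832.83+904.5+1232.7)/2 = 1485.
Perimeter = 832.83 + 904.5 + 1232.7 = 2970.1.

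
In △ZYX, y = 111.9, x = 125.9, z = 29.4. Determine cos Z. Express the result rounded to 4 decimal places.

By the law of cosines, cos Z = (y² + x² − z²) / (2·y·x) ≈ 0.97628, so ∠Z ≈ 12.50°.

0.9763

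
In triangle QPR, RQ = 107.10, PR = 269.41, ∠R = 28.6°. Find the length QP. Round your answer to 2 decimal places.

By the law of cosines, QP² = PR² + RQ² − 2·PR·RQ·cos R = 33386, so QP ≈ 182.72.

182.72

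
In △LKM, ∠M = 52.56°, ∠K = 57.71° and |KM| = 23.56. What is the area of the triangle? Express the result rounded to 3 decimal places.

198.582

The third angle is ∠L = 180° − ∠K − ∠M = 69.73°.
Law of sines: |ML| = |KM|·sin K/sin L ≈ 21.231.
Law of sines: |LK| = |KM|·sin M/sin L ≈ 19.941.
Area = ½·|KM|·|ML|·sin M ≈ 198.58.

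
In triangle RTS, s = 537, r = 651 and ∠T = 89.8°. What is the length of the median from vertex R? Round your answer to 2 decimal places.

626.98

By the law of cosines, t² = s² + r² − 2·s·r·cos T = 7.0973e+05, so t ≈ 842.45.
Median from R: ½√(2·t² + 2·s² − r²) ≈ 626.98.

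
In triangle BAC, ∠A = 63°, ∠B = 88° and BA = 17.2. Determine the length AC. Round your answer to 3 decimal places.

35.456

The third angle is ∠C = 180° − ∠B − ∠A = 29.00°.
Law of sines: AC = BA·sin B/sin C ≈ 35.456.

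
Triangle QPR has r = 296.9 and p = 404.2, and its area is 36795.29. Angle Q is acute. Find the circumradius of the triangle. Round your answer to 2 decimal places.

202.92

From area = ½·p·r·sin Q, we get sin Q = 2·area/(p·r) ≈ 0.61322.
Taking the acute solution, ∠Q ≈ 37.82°.
Law of cosines then gives q ≈ 248.87.
Circumradius = q/(2 sin Q) ≈ 202.92.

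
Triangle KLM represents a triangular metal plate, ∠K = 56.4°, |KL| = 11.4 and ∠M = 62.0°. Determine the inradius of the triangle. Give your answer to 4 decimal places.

r ≈ 3.2181

The third angle is ∠L = 180° − ∠M − ∠K = 61.60°.
Law of sines: |LM| = |KL|·sin K/sin M ≈ 10.754.
Law of sines: |MK| = |KL|·sin L/sin M ≈ 11.357.
Area = ½·|KL|·|LM|·sin L ≈ 53.921.
Semiperimeter s = (10.754+11.357+11.4)/2 = 16.756.
Inradius = area/s = 53.921/16.756 ≈ 3.2181.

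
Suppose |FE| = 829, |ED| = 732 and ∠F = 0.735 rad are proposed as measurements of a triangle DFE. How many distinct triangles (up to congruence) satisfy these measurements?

2

|FE|·sin F = 829·sin(0.735 rad) ≈ 555.9.
Since |FE| sin F < |ED| < |FE| (555.9 < 732 < 829), two triangles exist.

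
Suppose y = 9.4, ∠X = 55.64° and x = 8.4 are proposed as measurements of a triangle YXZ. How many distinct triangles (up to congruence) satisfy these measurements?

2

y·sin X = 9.4·sin(55.64°) ≈ 7.76.
Since y sin X < x < y (7.76 < 8.4 < 9.4), two triangles exist.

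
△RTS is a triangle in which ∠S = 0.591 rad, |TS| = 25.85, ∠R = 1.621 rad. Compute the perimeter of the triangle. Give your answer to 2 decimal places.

The third angle is ∠T = π − ∠S − ∠R = 0.930 rad.
Law of sines: |SR| = |TS|·sin T/sin R ≈ 20.742.
Law of sines: |RT| = |TS|·sin S/sin R ≈ 14.422.
Semiperimeter s = (25.85+20.742+14.422)/2 = 30.507.
Perimeter = 25.85 + 20.742 + 14.422 = 61.013.

perimeter ≈ 61.01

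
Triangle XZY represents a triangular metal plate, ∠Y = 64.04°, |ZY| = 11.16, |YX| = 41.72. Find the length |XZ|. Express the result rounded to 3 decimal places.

By the law of cosines, |XZ|² = |ZY|² + |YX|² − 2·|ZY|·|YX|·cos Y = 1457.5, so |XZ| ≈ 38.177.

38.177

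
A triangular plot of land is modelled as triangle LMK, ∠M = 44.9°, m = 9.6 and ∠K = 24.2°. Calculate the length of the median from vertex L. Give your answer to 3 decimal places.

The third angle is ∠L = 180° − ∠M − ∠K = 110.90°.
Law of sines: l = m·sin L/sin M ≈ 12.705.
Law of sines: k = m·sin K/sin M ≈ 5.575.
Median from L: ½√(2·m² + 2·k² − l²) ≈ 4.6113.

4.611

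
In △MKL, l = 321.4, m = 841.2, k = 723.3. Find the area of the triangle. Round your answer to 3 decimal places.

Semiperimeter s = (841.2 + 723.3 + 321.4)/2 = 942.95.
Heron's formula: area = √(942.95·101.75·219.65·621.55) ≈ 1.1445e+05.

area ≈ 114449.838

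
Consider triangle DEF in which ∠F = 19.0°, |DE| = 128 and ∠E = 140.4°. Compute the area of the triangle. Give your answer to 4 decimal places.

The third angle is ∠D = 180° − ∠E − ∠F = 20.60°.
Law of sines: |EF| = |DE|·sin D/sin F ≈ 138.33.
Law of sines: |FD| = |DE|·sin E/sin F ≈ 250.61.
Area = ½·|DE|·|EF|·sin E ≈ 5643.2.

5643.1771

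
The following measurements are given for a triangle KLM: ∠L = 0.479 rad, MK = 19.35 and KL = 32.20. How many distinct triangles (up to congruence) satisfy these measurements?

2

KL·sin L = 32.20·sin(0.479 rad) ≈ 14.84.
Since KL sin L < MK < KL (14.84 < 19.35 < 32.20), two triangles exist.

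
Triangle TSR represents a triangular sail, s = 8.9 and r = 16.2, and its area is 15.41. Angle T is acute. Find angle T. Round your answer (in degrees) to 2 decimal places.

∠T ≈ 12.34°

From area = ½·s·r·sin T, we get sin T = 2·area/(s·r) ≈ 0.21376.
Taking the acute solution, ∠T ≈ 12.34°.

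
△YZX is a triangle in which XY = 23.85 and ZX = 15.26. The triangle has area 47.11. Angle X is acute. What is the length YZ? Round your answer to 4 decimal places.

9.9299

From area = ½·ZX·XY·sin X, we get sin X = 2·area/(ZX·XY) ≈ 0.25888.
Taking the acute solution, ∠X ≈ 15.00°.
Law of cosines then gives YZ ≈ 9.9299.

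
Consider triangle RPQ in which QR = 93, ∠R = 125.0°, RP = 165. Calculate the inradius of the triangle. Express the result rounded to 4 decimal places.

25.6921

By the law of cosines, PQ² = QR² + RP² − 2·QR·RP·cos R = 53477, so PQ ≈ 231.25.
Area = ½·QR·RP·sin R ≈ 6284.9.
Semiperimeter s = (231.25+93+165)/2 = 244.63.
Inradius = area/s = 6284.9/244.63 ≈ 25.692.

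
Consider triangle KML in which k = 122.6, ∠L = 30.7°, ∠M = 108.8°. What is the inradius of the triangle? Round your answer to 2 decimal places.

r ≈ 28.13

The third angle is ∠K = 180° − ∠M − ∠L = 40.50°.
Law of sines: m = k·sin M/sin K ≈ 178.7.
Law of sines: l = k·sin L/sin K ≈ 96.378.
Area = ½·k·m·sin L ≈ 5592.8.
Semiperimeter s = (122.6+178.7+96.378)/2 = 198.84.
Inradius = area/s = 5592.8/198.84 ≈ 28.127.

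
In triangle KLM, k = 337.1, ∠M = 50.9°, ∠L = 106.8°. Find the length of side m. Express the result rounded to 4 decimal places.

689.4215

The third angle is ∠K = 180° − ∠L − ∠M = 22.30°.
Law of sines: m = k·sin M/sin K ≈ 689.42.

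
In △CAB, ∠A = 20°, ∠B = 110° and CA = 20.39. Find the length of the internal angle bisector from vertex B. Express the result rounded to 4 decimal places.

5.8856

The third angle is ∠C = 180° − ∠A − ∠B = 50.00°.
Law of sines: AB = CA·sin C/sin B ≈ 16.622.
Law of sines: BC = CA·sin A/sin B ≈ 7.4214.
The bisector from B has length 2·AB·BC·cos(∠B/2)/(AB+BC) ≈ 5.8856.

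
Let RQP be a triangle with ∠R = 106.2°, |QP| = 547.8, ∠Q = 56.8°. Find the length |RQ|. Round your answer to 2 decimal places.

The third angle is ∠P = 180° − ∠R − ∠Q = 17.00°.
Law of sines: |RQ| = |QP|·sin P/sin R ≈ 166.78.

166.78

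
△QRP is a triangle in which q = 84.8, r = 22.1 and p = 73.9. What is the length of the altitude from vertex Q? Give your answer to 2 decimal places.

Semiperimeter s = (84.8 + 22.1 + 73.9)/2 = 90.4.
Heron's formula: area = √(90.4·5.6·68.3·16.5) ≈ 755.32.
The altitude from Q has length 2·area/q ≈ 17.814.

17.81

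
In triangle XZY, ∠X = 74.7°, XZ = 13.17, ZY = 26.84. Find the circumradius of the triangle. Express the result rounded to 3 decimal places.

Law of sines: sin Y = XZ·sin X/ZY ≈ 0.47329.
Since ZY ≥ XZ, only the acute value applies: ∠Y ≈ 28.25°.
Then ∠Z = 180° − ∠X − ∠Y ≈ 77.05°.
Law of sines gives YX = ZY·sin Z/sin X ≈ 27.119.
Circumradius = ZY/(2 sin X) ≈ 13.913.

13.913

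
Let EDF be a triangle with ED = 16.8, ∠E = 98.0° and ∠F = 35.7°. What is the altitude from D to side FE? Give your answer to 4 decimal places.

16.6365

The third angle is ∠D = 180° − ∠F − ∠E = 46.30°.
Law of sines: DF = ED·sin E/sin F ≈ 28.51.
Law of sines: FE = ED·sin D/sin F ≈ 20.814.
Area = ½·ED·DF·sin D ≈ 173.14.
The altitude from D has length 2·area/FE ≈ 16.637.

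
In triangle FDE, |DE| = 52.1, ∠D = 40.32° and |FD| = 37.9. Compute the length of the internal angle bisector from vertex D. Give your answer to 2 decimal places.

By the law of cosines, |EF|² = |FD|² + |DE|² − 2·|FD|·|DE|·cos D = 1139.8, so |EF| ≈ 33.761.
The bisector from D has length 2·|FD|·|DE|·cos(∠D/2)/(|FD|+|DE|) ≈ 41.191.

41.19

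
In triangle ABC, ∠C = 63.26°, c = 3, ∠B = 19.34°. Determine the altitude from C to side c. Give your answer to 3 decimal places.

The third angle is ∠A = 180° − ∠B − ∠C = 97.40°.
Law of sines: a = c·sin A/sin C ≈ 3.3313.
Law of sines: b = c·sin B/sin C ≈ 1.1125.
Area = ½·c·a·sin B ≈ 1.6548.
The altitude from C has length 2·area/c ≈ 1.1032.

1.103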